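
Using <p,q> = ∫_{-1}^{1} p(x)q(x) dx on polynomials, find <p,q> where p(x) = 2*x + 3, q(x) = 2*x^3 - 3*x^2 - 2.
<p,q> = -82/5

Expand the product: p(x)·q(x) = 4*x^4 - 9*x^2 - 4*x - 6.
∫_{-1}^{1} of each monomial x^k gives [2/(k+1) if k even, 0 if k odd]. Integrating term-by-term (or equivalently evaluating the antiderivative F(x) = 4*x^5/5 - 3*x^3 - 2*x^2 - 6*x at the endpoints):
  F(1) − F(−1) = -51/5 − (31/5) = -82/5.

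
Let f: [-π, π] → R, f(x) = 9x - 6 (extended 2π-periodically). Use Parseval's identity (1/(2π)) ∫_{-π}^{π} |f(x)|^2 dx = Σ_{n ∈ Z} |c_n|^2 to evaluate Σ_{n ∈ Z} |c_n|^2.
Σ |c_n|^2 = 27π^2 + 36

Expand and integrate term by term over [-π, π]:
  ∫ (9x)^2 dx = 81·(2π^3/3); ∫ 2·9·(-6)·x dx = 0 (odd integrand); ∫ (-6)^2 dx = 36·2π.
So (1/(2π)) ∫_{-π}^{π} (9x - 6)^2 dx = 81π^2/3 + 36 = 27π^2 + 36.
Parseval ⇒ Σ |c_n|^2 = 27π^2 + 36.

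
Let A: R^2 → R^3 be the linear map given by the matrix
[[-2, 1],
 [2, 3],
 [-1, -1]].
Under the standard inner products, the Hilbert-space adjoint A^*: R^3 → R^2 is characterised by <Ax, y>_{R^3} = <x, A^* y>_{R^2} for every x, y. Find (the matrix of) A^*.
A^* = A^T =
[[-2, 2, -1],
 [1, 3, -1]]

For real matrices with standard dot products, the defining identity <Ax, y> = <x, A^* y> gives (Ax)^T y = x^T (A^*) y, i.e. x^T A^T y = x^T (A^*) y. Since this holds for all x, y, we must have A^* = A^T. Therefore
A^* =
[[-2, 2, -1],
 [1, 3, -1]].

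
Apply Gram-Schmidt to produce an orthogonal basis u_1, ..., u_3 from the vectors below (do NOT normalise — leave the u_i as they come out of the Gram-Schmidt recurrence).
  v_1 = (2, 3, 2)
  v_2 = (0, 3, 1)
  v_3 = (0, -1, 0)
Orthogonal basis:
  u_1 = (2, 3, 2)
  u_2 = (-22/17, 18/17, -5/17)
  u_3 = (-6/49, -4/49, 12/49)

Apply the Gram-Schmidt recurrence
  u_1 = v_1
  u_i = v_i − Σ_{j<i} ((v_i · u_j) / (u_j · u_j)) · u_j.

Step by step this gives:
  u_1 = (2, 3, 2)
  u_2 = (-22/17, 18/17, -5/17)
  u_3 = (-6/49, -4/49, 12/49)

Orthogonality check:
  u_2 · u_1 = 0 (should be 0)
  u_3 · u_1 = 0 (should be 0)
  u_3 · u_2 = 0 (should be 0)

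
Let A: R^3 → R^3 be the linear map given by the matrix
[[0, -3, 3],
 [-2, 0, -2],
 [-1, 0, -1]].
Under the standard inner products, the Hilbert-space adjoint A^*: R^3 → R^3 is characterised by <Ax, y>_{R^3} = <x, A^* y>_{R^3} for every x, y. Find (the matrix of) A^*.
A^* = A^T =
[[0, -2, -1],
 [-3, 0, 0],
 [3, -2, -1]]

For real matrices with standard dot products, the defining identity <Ax, y> = <x, A^* y> gives (Ax)^T y = x^T (A^*) y, i.e. x^T A^T y = x^T (A^*) y. Since this holds for all x, y, we must have A^* = A^T. Therefore
A^* =
[[0, -2, -1],
 [-3, 0, 0],
 [3, -2, -1]].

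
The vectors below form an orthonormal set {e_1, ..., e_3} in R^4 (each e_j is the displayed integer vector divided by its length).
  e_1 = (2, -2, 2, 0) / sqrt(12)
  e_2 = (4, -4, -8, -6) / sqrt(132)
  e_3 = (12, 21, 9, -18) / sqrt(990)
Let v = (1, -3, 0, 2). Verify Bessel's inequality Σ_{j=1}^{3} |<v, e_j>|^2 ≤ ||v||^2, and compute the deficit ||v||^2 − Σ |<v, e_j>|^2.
Σ |<v, e_j>|^2 = 131/10; ||v||^2 = 14; deficit = 9/10

Write each e_j = u_j / sqrt(<u_j, u_j>) where u_j is the displayed integer vector. Then <v, e_j> = <v, u_j> / sqrt(<u_j, u_j>), so |<v, e_j>|^2 = <v, u_j>^2 / <u_j, u_j>.
Coefficients: <v, e_1> = 8/sqrt(12), <v, e_2> = 4/sqrt(132), <v, e_3> = -87/sqrt(990).
Square and sum: Σ |<v, e_j>|^2 = 131/10.
Compute ||v||^2 = v·v = 14.
Deficit = 14 − 131/10 = 9/10 ≥ 0, confirming Bessel's inequality. (The deficit equals ||v − Σ <v,e_j> e_j||^2, the squared distance from v to span{e_j}.)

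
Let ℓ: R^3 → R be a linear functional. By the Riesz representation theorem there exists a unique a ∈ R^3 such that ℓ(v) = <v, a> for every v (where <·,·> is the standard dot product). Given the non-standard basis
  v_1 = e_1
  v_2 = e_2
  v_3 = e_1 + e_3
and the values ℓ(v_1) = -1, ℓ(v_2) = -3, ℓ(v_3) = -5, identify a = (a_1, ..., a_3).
a = (-1, -3, -4)

Write a = (a_1, ..., a_3) in the standard basis. For each basis vector v_i, ℓ(v_i) = <v_i, a> is a linear equation in the a_j's. Collect the n equations into a matrix system V a = ℓ, where row i of V is v_i (expressed in the standard basis). Since V is invertible (lower-triangular with 1s on the diagonal, up to permutation), solve by back-substitution:
  V =
[[1, 0, 0],
 [0, 1, 0],
 [1, 0, 1]]
  V a = (-1, -3, -5)
Solving gives a = (-1, -3, -4).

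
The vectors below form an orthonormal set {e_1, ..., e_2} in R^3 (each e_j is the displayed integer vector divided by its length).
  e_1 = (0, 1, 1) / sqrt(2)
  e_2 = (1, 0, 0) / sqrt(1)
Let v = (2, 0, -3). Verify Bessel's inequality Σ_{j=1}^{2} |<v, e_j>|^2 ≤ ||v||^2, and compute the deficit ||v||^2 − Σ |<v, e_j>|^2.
Σ |<v, e_j>|^2 = 17/2; ||v||^2 = 13; deficit = 9/2

Write each e_j = u_j / sqrt(<u_j, u_j>) where u_j is the displayed integer vector. Then <v, e_j> = <v, u_j> / sqrt(<u_j, u_j>), so |<v, e_j>|^2 = <v, u_j>^2 / <u_j, u_j>.
Coefficients: <v, e_1> = -3/sqrt(2), <v, e_2> = 2/sqrt(1).
Square and sum: Σ |<v, e_j>|^2 = 17/2.
Compute ||v||^2 = v·v = 13.
Deficit = 13 − 17/2 = 9/2 ≥ 0, confirming Bessel's inequality. (The deficit equals ||v − Σ <v,e_j> e_j||^2, the squared distance from v to span{e_j}.)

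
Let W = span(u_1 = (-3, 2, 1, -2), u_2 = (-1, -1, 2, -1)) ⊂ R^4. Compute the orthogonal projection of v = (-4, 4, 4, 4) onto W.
proj_W(v) = (-268/101, 192/101, 76/101, -176/101)

Set up U = [u_1 | ... | u_2] ∈ R^(4×2). The projector onto W = col(U) is P = U (U^T U)^(-1) U^T.
Compute U^T U =
  [18, 5]
  [5, 7],
and U^T v = (16, 4).
Solve U^T U · c = U^T v for the coefficients: c = (92/101, -8/101). The projection is proj_W(v) = U c.
Check: (v - proj_W(v)) · u_1 = 0  (should be 0).
Check: (v - proj_W(v)) · u_2 = 0  (should be 0).
Result: proj_W(v) = (-268/101, 192/101, 76/101, -176/101).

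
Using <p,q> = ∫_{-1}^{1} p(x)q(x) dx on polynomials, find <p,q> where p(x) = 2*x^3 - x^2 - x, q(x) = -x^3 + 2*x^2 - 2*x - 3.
<p,q> = 16/21

Expand the product: p(x)·q(x) = -2*x^6 + 5*x^5 - 5*x^4 - 6*x^3 + 5*x^2 + 3*x.
∫_{-1}^{1} of each monomial x^k gives [2/(k+1) if k even, 0 if k odd]. Integrating term-by-term (or equivalently evaluating the antiderivative F(x) = -2*x^7/7 + 5*x^6/6 - x^5 - 3*x^4/2 + 5*x^3/3 + 3*x^2/2 at the endpoints):
  F(1) − F(−1) = 17/14 − (19/42) = 16/21.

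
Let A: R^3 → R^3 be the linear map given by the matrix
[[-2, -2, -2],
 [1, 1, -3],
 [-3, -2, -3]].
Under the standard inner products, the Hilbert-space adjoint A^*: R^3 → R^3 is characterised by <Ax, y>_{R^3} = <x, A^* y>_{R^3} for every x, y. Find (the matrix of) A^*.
A^* = A^T =
[[-2, 1, -3],
 [-2, 1, -2],
 [-2, -3, -3]]

For real matrices with standard dot products, the defining identity <Ax, y> = <x, A^* y> gives (Ax)^T y = x^T (A^*) y, i.e. x^T A^T y = x^T (A^*) y. Since this holds for all x, y, we must have A^* = A^T. Therefore
A^* =
[[-2, 1, -3],
 [-2, 1, -2],
 [-2, -3, -3]].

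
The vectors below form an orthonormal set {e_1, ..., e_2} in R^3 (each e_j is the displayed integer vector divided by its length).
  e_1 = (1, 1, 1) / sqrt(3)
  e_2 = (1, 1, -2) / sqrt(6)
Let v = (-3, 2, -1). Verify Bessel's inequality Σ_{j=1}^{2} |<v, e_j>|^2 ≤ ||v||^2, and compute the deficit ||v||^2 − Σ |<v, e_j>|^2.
Σ |<v, e_j>|^2 = 3/2; ||v||^2 = 14; deficit = 25/2

Write each e_j = u_j / sqrt(<u_j, u_j>) where u_j is the displayed integer vector. Then <v, e_j> = <v, u_j> / sqrt(<u_j, u_j>), so |<v, e_j>|^2 = <v, u_j>^2 / <u_j, u_j>.
Coefficients: <v, e_1> = -2/sqrt(3), <v, e_2> = 1/sqrt(6).
Square and sum: Σ |<v, e_j>|^2 = 3/2.
Compute ||v||^2 = v·v = 14.
Deficit = 14 − 3/2 = 25/2 ≥ 0, confirming Bessel's inequality. (The deficit equals ||v − Σ <v,e_j> e_j||^2, the squared distance from v to span{e_j}.)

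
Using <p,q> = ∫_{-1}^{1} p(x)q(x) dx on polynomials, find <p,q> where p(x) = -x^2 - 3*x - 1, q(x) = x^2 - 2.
<p,q> = 64/15

Expand the product: p(x)·q(x) = -x^4 - 3*x^3 + x^2 + 6*x + 2.
∫_{-1}^{1} of each monomial x^k gives [2/(k+1) if k even, 0 if k odd]. Integrating term-by-term (or equivalently evaluating the antiderivative F(x) = -x^5/5 - 3*x^4/4 + x^3/3 + 3*x^2 + 2*x at the endpoints):
  F(1) − F(−1) = 263/60 − (7/60) = 64/15.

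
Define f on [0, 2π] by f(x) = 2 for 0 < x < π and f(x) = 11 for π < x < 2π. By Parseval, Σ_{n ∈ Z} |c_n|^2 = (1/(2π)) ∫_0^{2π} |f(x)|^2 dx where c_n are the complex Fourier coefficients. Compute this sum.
Σ |c_n|^2 = 125/2

Parseval equates the L^2 energy of f (normalised by 1/(2π)) with the ℓ^2 sum of its Fourier coefficients: (1/(2π)) ∫_0^{2π} |f|^2 = Σ |c_n|^2.
Compute the left side: (1/(2π)) [∫_0^π 2^2 dx + ∫_π^{2π} 11^2 dx] = (1/(2π)) · (4π + 121π) = (4 + 121)/2 = 125/2.
So Σ_{n ∈ Z} |c_n|^2 = 125/2.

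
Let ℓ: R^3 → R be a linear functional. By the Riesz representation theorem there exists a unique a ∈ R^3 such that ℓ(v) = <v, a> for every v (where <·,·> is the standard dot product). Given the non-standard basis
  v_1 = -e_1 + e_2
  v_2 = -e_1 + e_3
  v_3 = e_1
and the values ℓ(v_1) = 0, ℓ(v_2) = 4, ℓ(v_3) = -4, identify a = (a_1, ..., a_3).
a = (-4, -4, 0)

Write a = (a_1, ..., a_3) in the standard basis. For each basis vector v_i, ℓ(v_i) = <v_i, a> is a linear equation in the a_j's. Collect the n equations into a matrix system V a = ℓ, where row i of V is v_i (expressed in the standard basis). Since V is invertible (lower-triangular with 1s on the diagonal, up to permutation), solve by back-substitution:
  V =
[[-1, 1, 0],
 [-1, 0, 1],
 [1, 0, 0]]
  V a = (0, 4, -4)
Solving gives a = (-4, -4, 0).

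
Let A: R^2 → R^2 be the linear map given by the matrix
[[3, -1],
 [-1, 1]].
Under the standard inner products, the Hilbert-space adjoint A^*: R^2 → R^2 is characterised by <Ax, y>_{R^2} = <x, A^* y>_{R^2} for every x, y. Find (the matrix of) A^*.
A^* = A^T =
[[3, -1],
 [-1, 1]]

For real matrices with standard dot products, the defining identity <Ax, y> = <x, A^* y> gives (Ax)^T y = x^T (A^*) y, i.e. x^T A^T y = x^T (A^*) y. Since this holds for all x, y, we must have A^* = A^T. Therefore
A^* =
[[3, -1],
 [-1, 1]].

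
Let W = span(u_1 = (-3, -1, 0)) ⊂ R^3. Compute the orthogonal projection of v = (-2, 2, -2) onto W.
proj_W(v) = (-6/5, -2/5, 0)

Set up U = [u_1 | ... | u_1] ∈ R^(3×1). The projector onto W = col(U) is P = U (U^T U)^(-1) U^T.
Compute U^T U =
  [10],
and U^T v = (4).
Solve U^T U · c = U^T v for the coefficients: c = (2/5). The projection is proj_W(v) = U c.
Check: (v - proj_W(v)) · u_1 = 0  (should be 0).
Result: proj_W(v) = (-6/5, -2/5, 0).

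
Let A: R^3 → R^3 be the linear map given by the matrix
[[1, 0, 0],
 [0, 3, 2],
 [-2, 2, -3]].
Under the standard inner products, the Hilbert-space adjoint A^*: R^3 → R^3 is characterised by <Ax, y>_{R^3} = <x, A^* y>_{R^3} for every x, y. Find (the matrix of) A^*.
A^* = A^T =
[[1, 0, -2],
 [0, 3, 2],
 [0, 2, -3]]

For real matrices with standard dot products, the defining identity <Ax, y> = <x, A^* y> gives (Ax)^T y = x^T (A^*) y, i.e. x^T A^T y = x^T (A^*) y. Since this holds for all x, y, we must have A^* = A^T. Therefore
A^* =
[[1, 0, -2],
 [0, 3, 2],
 [0, 2, -3]].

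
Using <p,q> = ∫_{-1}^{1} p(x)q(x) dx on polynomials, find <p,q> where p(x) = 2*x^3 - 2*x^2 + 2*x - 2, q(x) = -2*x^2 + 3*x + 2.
<p,q> = 0

Expand the product: p(x)·q(x) = -4*x^5 + 10*x^4 - 6*x^3 + 6*x^2 - 2*x - 4.
∫_{-1}^{1} of each monomial x^k gives [2/(k+1) if k even, 0 if k odd]. Integrating term-by-term (or equivalently evaluating the antiderivative F(x) = -2*x^6/3 + 2*x^5 - 3*x^4/2 + 2*x^3 - x^2 - 4*x at the endpoints):
  F(1) − F(−1) = -19/6 − (-19/6) = 0.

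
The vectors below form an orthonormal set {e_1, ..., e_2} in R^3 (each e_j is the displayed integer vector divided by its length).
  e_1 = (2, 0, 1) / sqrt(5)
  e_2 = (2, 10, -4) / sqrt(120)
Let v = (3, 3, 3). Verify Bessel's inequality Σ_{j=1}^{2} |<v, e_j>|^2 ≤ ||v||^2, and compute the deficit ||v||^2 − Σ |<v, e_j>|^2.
Σ |<v, e_j>|^2 = 21; ||v||^2 = 27; deficit = 6

Write each e_j = u_j / sqrt(<u_j, u_j>) where u_j is the displayed integer vector. Then <v, e_j> = <v, u_j> / sqrt(<u_j, u_j>), so |<v, e_j>|^2 = <v, u_j>^2 / <u_j, u_j>.
Coefficients: <v, e_1> = 9/sqrt(5), <v, e_2> = 24/sqrt(120).
Square and sum: Σ |<v, e_j>|^2 = 21.
Compute ||v||^2 = v·v = 27.
Deficit = 27 − 21 = 6 ≥ 0, confirming Bessel's inequality. (The deficit equals ||v − Σ <v,e_j> e_j||^2, the squared distance from v to span{e_j}.)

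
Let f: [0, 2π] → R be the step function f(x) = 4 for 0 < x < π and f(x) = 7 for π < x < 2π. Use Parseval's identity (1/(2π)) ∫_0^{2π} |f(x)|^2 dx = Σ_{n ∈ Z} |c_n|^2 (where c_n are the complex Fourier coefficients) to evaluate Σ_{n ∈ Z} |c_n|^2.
Σ |c_n|^2 = 65/2

Parseval equates the L^2 energy of f (normalised by 1/(2π)) with the ℓ^2 sum of its Fourier coefficients: (1/(2π)) ∫_0^{2π} |f|^2 = Σ |c_n|^2.
Compute the left side: (1/(2π)) [∫_0^π 4^2 dx + ∫_π^{2π} 7^2 dx] = (1/(2π)) · (16π + 49π) = (16 + 49)/2 = 65/2.
So Σ_{n ∈ Z} |c_n|^2 = 65/2.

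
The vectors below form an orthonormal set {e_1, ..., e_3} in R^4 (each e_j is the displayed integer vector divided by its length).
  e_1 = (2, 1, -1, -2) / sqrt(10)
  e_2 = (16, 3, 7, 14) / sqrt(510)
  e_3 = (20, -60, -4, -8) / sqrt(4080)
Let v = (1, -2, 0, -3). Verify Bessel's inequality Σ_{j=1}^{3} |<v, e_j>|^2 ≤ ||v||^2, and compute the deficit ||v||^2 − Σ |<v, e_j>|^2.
Σ |<v, e_j>|^2 = 61/5; ||v||^2 = 14; deficit = 9/5

Write each e_j = u_j / sqrt(<u_j, u_j>) where u_j is the displayed integer vector. Then <v, e_j> = <v, u_j> / sqrt(<u_j, u_j>), so |<v, e_j>|^2 = <v, u_j>^2 / <u_j, u_j>.
Coefficients: <v, e_1> = 6/sqrt(10), <v, e_2> = -32/sqrt(510), <v, e_3> = 164/sqrt(4080).
Square and sum: Σ |<v, e_j>|^2 = 61/5.
Compute ||v||^2 = v·v = 14.
Deficit = 14 − 61/5 = 9/5 ≥ 0, confirming Bessel's inequality. (The deficit equals ||v − Σ <v,e_j> e_j||^2, the squared distance from v to span{e_j}.)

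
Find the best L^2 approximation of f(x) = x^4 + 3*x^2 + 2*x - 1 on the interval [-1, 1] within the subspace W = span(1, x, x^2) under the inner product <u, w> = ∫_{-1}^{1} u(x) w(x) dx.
g(x) = 27*x^2/7 + 2*x - 38/35

The best approximation g ∈ W is the orthogonal projection of f onto W. Writing g = a_0 + a_1 x + a_2 x^2, the coefficients solve the normal equations G · a = b where
  G_{ij} = <φ_i, φ_j> and b_i = <f, φ_i>, with φ_0 = 1, φ_1 = x, φ_2 = x^2.
G =
  [2, 0, 2/3]
  [0, 2/3, 0]
  [2/3, 0, 2/5],
b = (2/5, 4/3, 86/105).
Solving gives a_0 = -38/35, a_1 = 2, a_2 = 27/7, so
  g(x) = 27*x^2/7 + 2*x - 38/35.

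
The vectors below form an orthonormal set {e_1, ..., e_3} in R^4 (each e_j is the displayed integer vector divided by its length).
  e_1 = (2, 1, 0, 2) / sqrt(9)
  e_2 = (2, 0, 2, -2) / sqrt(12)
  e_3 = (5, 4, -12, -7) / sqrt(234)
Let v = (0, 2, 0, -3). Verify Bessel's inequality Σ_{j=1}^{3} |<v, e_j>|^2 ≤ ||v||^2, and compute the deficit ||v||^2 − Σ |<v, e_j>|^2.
Σ |<v, e_j>|^2 = 653/78; ||v||^2 = 13; deficit = 361/78

Write each e_j = u_j / sqrt(<u_j, u_j>) where u_j is the displayed integer vector. Then <v, e_j> = <v, u_j> / sqrt(<u_j, u_j>), so |<v, e_j>|^2 = <v, u_j>^2 / <u_j, u_j>.
Coefficients: <v, e_1> = -4/sqrt(9), <v, e_2> = 6/sqrt(12), <v, e_3> = 29/sqrt(234).
Square and sum: Σ |<v, e_j>|^2 = 653/78.
Compute ||v||^2 = v·v = 13.
Deficit = 13 − 653/78 = 361/78 ≥ 0, confirming Bessel's inequality. (The deficit equals ||v − Σ <v,e_j> e_j||^2, the squared distance from v to span{e_j}.)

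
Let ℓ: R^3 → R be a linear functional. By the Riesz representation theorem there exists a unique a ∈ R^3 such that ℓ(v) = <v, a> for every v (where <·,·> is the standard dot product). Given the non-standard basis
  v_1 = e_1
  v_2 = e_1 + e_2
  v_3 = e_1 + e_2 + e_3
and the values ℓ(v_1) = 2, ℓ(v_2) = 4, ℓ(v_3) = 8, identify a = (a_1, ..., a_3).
a = (2, 2, 4)

Write a = (a_1, ..., a_3) in the standard basis. For each basis vector v_i, ℓ(v_i) = <v_i, a> is a linear equation in the a_j's. Collect the n equations into a matrix system V a = ℓ, where row i of V is v_i (expressed in the standard basis). Since V is invertible (lower-triangular with 1s on the diagonal, up to permutation), solve by back-substitution:
  V =
[[1, 0, 0],
 [1, 1, 0],
 [1, 1, 1]]
  V a = (2, 4, 8)
Solving gives a = (2, 2, 4).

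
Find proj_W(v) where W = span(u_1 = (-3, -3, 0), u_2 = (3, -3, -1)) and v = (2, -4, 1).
proj_W(v) = (32/19, -70/19, -17/19)

Set up U = [u_1 | ... | u_2] ∈ R^(3×2). The projector onto W = col(U) is P = U (U^T U)^(-1) U^T.
Compute U^T U =
  [18, 0]
  [0, 19],
and U^T v = (6, 17).
Solve U^T U · c = U^T v for the coefficients: c = (1/3, 17/19). The projection is proj_W(v) = U c.
Check: (v - proj_W(v)) · u_1 = 0  (should be 0).
Check: (v - proj_W(v)) · u_2 = 0  (should be 0).
Result: proj_W(v) = (32/19, -70/19, -17/19).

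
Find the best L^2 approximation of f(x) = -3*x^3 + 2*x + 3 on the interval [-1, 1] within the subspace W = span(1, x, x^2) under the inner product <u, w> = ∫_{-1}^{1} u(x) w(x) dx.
g(x) = x/5 + 3

The best approximation g ∈ W is the orthogonal projection of f onto W. Writing g = a_0 + a_1 x + a_2 x^2, the coefficients solve the normal equations G · a = b where
  G_{ij} = <φ_i, φ_j> and b_i = <f, φ_i>, with φ_0 = 1, φ_1 = x, φ_2 = x^2.
G =
  [2, 0, 2/3]
  [0, 2/3, 0]
  [2/3, 0, 2/5],
b = (6, 2/15, 2).
Solving gives a_0 = 3, a_1 = 1/5, a_2 = 0, so
  g(x) = x/5 + 3.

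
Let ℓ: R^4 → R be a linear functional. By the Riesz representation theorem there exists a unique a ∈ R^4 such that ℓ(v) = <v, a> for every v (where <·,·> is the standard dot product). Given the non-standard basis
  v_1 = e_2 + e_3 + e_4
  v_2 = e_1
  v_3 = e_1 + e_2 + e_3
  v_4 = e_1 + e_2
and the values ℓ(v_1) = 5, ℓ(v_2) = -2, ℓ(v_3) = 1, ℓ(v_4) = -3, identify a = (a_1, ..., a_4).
a = (-2, -1, 4, 2)

Write a = (a_1, ..., a_4) in the standard basis. For each basis vector v_i, ℓ(v_i) = <v_i, a> is a linear equation in the a_j's. Collect the n equations into a matrix system V a = ℓ, where row i of V is v_i (expressed in the standard basis). Since V is invertible (lower-triangular with 1s on the diagonal, up to permutation), solve by back-substitution:
  V =
[[0, 1, 1, 1],
 [1, 0, 0, 0],
 [1, 1, 1, 0],
 [1, 1, 0, 0]]
  V a = (5, -2, 1, -3)
Solving gives a = (-2, -1, 4, 2).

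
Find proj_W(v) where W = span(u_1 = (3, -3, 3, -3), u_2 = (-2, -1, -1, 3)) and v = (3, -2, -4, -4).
proj_W(v) = (61/35, 8/35, 38/35, -12/5)

Set up U = [u_1 | ... | u_2] ∈ R^(4×2). The projector onto W = col(U) is P = U (U^T U)^(-1) U^T.
Compute U^T U =
  [36, -15]
  [-15, 15],
and U^T v = (15, -12).
Solve U^T U · c = U^T v for the coefficients: c = (1/7, -23/35). The projection is proj_W(v) = U c.
Check: (v - proj_W(v)) · u_1 = 0  (should be 0).
Check: (v - proj_W(v)) · u_2 = 0  (should be 0).
Result: proj_W(v) = (61/35, 8/35, 38/35, -12/5).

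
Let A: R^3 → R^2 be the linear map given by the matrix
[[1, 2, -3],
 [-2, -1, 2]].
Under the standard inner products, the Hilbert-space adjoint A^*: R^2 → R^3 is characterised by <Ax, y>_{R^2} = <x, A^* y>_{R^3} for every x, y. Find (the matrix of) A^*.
A^* = A^T =
[[1, -2],
 [2, -1],
 [-3, 2]]

For real matrices with standard dot products, the defining identity <Ax, y> = <x, A^* y> gives (Ax)^T y = x^T (A^*) y, i.e. x^T A^T y = x^T (A^*) y. Since this holds for all x, y, we must have A^* = A^T. Therefore
A^* =
[[1, -2],
 [2, -1],
 [-3, 2]].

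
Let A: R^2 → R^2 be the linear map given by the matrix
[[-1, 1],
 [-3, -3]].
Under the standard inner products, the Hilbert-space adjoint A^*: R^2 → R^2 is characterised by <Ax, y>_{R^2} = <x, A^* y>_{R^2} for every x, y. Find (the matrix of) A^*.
A^* = A^T =
[[-1, -3],
 [1, -3]]

For real matrices with standard dot products, the defining identity <Ax, y> = <x, A^* y> gives (Ax)^T y = x^T (A^*) y, i.e. x^T A^T y = x^T (A^*) y. Since this holds for all x, y, we must have A^* = A^T. Therefore
A^* =
[[-1, -3],
 [1, -3]].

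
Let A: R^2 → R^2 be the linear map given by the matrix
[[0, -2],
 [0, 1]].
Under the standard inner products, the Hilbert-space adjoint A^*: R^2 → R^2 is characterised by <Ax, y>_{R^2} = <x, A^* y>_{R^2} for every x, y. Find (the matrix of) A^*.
A^* = A^T =
[[0, 0],
 [-2, 1]]

For real matrices with standard dot products, the defining identity <Ax, y> = <x, A^* y> gives (Ax)^T y = x^T (A^*) y, i.e. x^T A^T y = x^T (A^*) y. Since this holds for all x, y, we must have A^* = A^T. Therefore
A^* =
[[0, 0],
 [-2, 1]].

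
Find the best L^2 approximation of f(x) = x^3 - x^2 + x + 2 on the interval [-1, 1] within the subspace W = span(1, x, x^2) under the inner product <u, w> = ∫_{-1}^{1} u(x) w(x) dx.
g(x) = -x^2 + 8*x/5 + 2

The best approximation g ∈ W is the orthogonal projection of f onto W. Writing g = a_0 + a_1 x + a_2 x^2, the coefficients solve the normal equations G · a = b where
  G_{ij} = <φ_i, φ_j> and b_i = <f, φ_i>, with φ_0 = 1, φ_1 = x, φ_2 = x^2.
G =
  [2, 0, 2/3]
  [0, 2/3, 0]
  [2/3, 0, 2/5],
b = (10/3, 16/15, 14/15).
Solving gives a_0 = 2, a_1 = 8/5, a_2 = -1, so
  g(x) = -x^2 + 8*x/5 + 2.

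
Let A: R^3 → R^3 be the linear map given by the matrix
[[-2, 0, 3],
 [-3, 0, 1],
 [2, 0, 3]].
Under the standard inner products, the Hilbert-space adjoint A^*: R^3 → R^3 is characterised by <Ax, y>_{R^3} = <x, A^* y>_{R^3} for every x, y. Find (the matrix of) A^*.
A^* = A^T =
[[-2, -3, 2],
 [0, 0, 0],
 [3, 1, 3]]

For real matrices with standard dot products, the defining identity <Ax, y> = <x, A^* y> gives (Ax)^T y = x^T (A^*) y, i.e. x^T A^T y = x^T (A^*) y. Since this holds for all x, y, we must have A^* = A^T. Therefore
A^* =
[[-2, -3, 2],
 [0, 0, 0],
 [3, 1, 3]].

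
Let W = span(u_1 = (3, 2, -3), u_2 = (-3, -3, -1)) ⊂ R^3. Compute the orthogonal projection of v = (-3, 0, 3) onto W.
proj_W(v) = (-279/137, -144/137, 447/137)

Set up U = [u_1 | ... | u_2] ∈ R^(3×2). The projector onto W = col(U) is P = U (U^T U)^(-1) U^T.
Compute U^T U =
  [22, -12]
  [-12, 19],
and U^T v = (-18, 6).
Solve U^T U · c = U^T v for the coefficients: c = (-135/137, -42/137). The projection is proj_W(v) = U c.
Check: (v - proj_W(v)) · u_1 = 0  (should be 0).
Check: (v - proj_W(v)) · u_2 = 0  (should be 0).
Result: proj_W(v) = (-279/137, -144/137, 447/137).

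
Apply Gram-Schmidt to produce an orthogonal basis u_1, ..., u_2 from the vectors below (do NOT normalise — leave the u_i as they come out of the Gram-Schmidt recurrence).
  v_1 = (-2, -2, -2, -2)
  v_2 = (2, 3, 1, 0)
Orthogonal basis:
  u_1 = (-2, -2, -2, -2)
  u_2 = (1/2, 3/2, -1/2, -3/2)

Apply the Gram-Schmidt recurrence
  u_1 = v_1
  u_i = v_i − Σ_{j<i} ((v_i · u_j) / (u_j · u_j)) · u_j.

Step by step this gives:
  u_1 = (-2, -2, -2, -2)
  u_2 = (1/2, 3/2, -1/2, -3/2)

Orthogonality check:
  u_2 · u_1 = 0 (should be 0)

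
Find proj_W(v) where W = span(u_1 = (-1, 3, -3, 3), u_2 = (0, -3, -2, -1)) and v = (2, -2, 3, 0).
proj_W(v) = (119/178, -102/89, 459/178, -153/89)

Set up U = [u_1 | ... | u_2] ∈ R^(4×2). The projector onto W = col(U) is P = U (U^T U)^(-1) U^T.
Compute U^T U =
  [28, -6]
  [-6, 14],
and U^T v = (-17, 0).
Solve U^T U · c = U^T v for the coefficients: c = (-119/178, -51/178). The projection is proj_W(v) = U c.
Check: (v - proj_W(v)) · u_1 = 0  (should be 0).
Check: (v - proj_W(v)) · u_2 = 0  (should be 0).
Result: proj_W(v) = (119/178, -102/89, 459/178, -153/89).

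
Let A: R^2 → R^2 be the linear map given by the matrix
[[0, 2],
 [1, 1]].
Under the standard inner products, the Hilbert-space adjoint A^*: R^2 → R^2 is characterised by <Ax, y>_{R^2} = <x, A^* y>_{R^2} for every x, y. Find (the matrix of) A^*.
A^* = A^T =
[[0, 1],
 [2, 1]]

For real matrices with standard dot products, the defining identity <Ax, y> = <x, A^* y> gives (Ax)^T y = x^T (A^*) y, i.e. x^T A^T y = x^T (A^*) y. Since this holds for all x, y, we must have A^* = A^T. Therefore
A^* =
[[0, 1],
 [2, 1]].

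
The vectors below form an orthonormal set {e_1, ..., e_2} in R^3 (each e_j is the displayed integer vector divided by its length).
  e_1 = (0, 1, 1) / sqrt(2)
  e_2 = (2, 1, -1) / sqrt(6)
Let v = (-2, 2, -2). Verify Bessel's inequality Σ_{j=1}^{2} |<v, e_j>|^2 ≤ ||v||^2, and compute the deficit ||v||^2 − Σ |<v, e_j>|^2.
Σ |<v, e_j>|^2 = 0; ||v||^2 = 12; deficit = 12

Write each e_j = u_j / sqrt(<u_j, u_j>) where u_j is the displayed integer vector. Then <v, e_j> = <v, u_j> / sqrt(<u_j, u_j>), so |<v, e_j>|^2 = <v, u_j>^2 / <u_j, u_j>.
Coefficients: <v, e_1> = 0/sqrt(2), <v, e_2> = 0/sqrt(6).
Square and sum: Σ |<v, e_j>|^2 = 0.
Compute ||v||^2 = v·v = 12.
Deficit = 12 − 0 = 12 ≥ 0, confirming Bessel's inequality. (The deficit equals ||v − Σ <v,e_j> e_j||^2, the squared distance from v to span{e_j}.)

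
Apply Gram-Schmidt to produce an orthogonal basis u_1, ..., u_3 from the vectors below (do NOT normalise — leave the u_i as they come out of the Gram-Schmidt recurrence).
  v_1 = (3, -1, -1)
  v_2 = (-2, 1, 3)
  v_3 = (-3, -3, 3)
Orthogonal basis:
  u_1 = (3, -1, -1)
  u_2 = (8/11, 1/11, 23/11)
  u_3 = (-10/9, -35/9, 5/9)

Apply the Gram-Schmidt recurrence
  u_1 = v_1
  u_i = v_i − Σ_{j<i} ((v_i · u_j) / (u_j · u_j)) · u_j.

Step by step this gives:
  u_1 = (3, -1, -1)
  u_2 = (8/11, 1/11, 23/11)
  u_3 = (-10/9, -35/9, 5/9)

Orthogonality check:
  u_2 · u_1 = 0 (should be 0)
  u_3 · u_1 = 0 (should be 0)
  u_3 · u_2 = 0 (should be 0)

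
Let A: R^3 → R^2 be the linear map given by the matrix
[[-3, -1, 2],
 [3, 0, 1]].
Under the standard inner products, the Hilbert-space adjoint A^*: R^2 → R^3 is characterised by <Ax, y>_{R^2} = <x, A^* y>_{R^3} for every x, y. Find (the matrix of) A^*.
A^* = A^T =
[[-3, 3],
 [-1, 0],
 [2, 1]]

For real matrices with standard dot products, the defining identity <Ax, y> = <x, A^* y> gives (Ax)^T y = x^T (A^*) y, i.e. x^T A^T y = x^T (A^*) y. Since this holds for all x, y, we must have A^* = A^T. Therefore
A^* =
[[-3, 3],
 [-1, 0],
 [2, 1]].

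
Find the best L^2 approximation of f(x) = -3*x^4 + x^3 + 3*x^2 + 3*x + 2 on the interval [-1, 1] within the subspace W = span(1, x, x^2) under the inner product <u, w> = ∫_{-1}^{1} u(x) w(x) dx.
g(x) = 3*x^2/7 + 18*x/5 + 79/35

The best approximation g ∈ W is the orthogonal projection of f onto W. Writing g = a_0 + a_1 x + a_2 x^2, the coefficients solve the normal equations G · a = b where
  G_{ij} = <φ_i, φ_j> and b_i = <f, φ_i>, with φ_0 = 1, φ_1 = x, φ_2 = x^2.
G =
  [2, 0, 2/3]
  [0, 2/3, 0]
  [2/3, 0, 2/5],
b = (24/5, 12/5, 176/105).
Solving gives a_0 = 79/35, a_1 = 18/5, a_2 = 3/7, so
  g(x) = 3*x^2/7 + 18*x/5 + 79/35.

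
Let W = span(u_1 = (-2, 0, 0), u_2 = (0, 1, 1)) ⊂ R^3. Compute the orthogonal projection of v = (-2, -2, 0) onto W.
proj_W(v) = (-2, -1, -1)

Set up U = [u_1 | ... | u_2] ∈ R^(3×2). The projector onto W = col(U) is P = U (U^T U)^(-1) U^T.
Compute U^T U =
  [4, 0]
  [0, 2],
and U^T v = (4, -2).
Solve U^T U · c = U^T v for the coefficients: c = (1, -1). The projection is proj_W(v) = U c.
Check: (v - proj_W(v)) · u_1 = 0  (should be 0).
Check: (v - proj_W(v)) · u_2 = 0  (should be 0).
Result: proj_W(v) = (-2, -1, -1).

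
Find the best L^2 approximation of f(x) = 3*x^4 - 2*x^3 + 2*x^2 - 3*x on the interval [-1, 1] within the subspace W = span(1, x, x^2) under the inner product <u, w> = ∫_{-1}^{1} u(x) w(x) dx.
g(x) = 32*x^2/7 - 21*x/5 - 9/35

The best approximation g ∈ W is the orthogonal projection of f onto W. Writing g = a_0 + a_1 x + a_2 x^2, the coefficients solve the normal equations G · a = b where
  G_{ij} = <φ_i, φ_j> and b_i = <f, φ_i>, with φ_0 = 1, φ_1 = x, φ_2 = x^2.
G =
  [2, 0, 2/3]
  [0, 2/3, 0]
  [2/3, 0, 2/5],
b = (38/15, -14/5, 58/35).
Solving gives a_0 = -9/35, a_1 = -21/5, a_2 = 32/7, so
  g(x) = 32*x^2/7 - 21*x/5 - 9/35.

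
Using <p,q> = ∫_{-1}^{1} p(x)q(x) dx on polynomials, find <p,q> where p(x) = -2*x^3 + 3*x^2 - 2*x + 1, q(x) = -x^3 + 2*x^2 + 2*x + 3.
<p,q> = 1348/105

Expand the product: p(x)·q(x) = 2*x^6 - 7*x^5 + 4*x^4 - 5*x^3 + 7*x^2 - 4*x + 3.
∫_{-1}^{1} of each monomial x^k gives [2/(k+1) if k even, 0 if k odd]. Integrating term-by-term (or equivalently evaluating the antiderivative F(x) = 2*x^7/7 - 7*x^6/6 + 4*x^5/5 - 5*x^4/4 + 7*x^3/3 - 2*x^2 + 3*x at the endpoints):
  F(1) − F(−1) = 841/420 − (-1517/140) = 1348/105.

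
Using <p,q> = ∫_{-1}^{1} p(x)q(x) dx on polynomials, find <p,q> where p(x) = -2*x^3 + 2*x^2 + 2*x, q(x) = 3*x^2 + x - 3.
<p,q> = -16/15

Expand the product: p(x)·q(x) = -6*x^5 + 4*x^4 + 14*x^3 - 4*x^2 - 6*x.
∫_{-1}^{1} of each monomial x^k gives [2/(k+1) if k even, 0 if k odd]. Integrating term-by-term (or equivalently evaluating the antiderivative F(x) = -x^6 + 4*x^5/5 + 7*x^4/2 - 4*x^3/3 - 3*x^2 at the endpoints):
  F(1) − F(−1) = -31/30 − (1/30) = -16/15.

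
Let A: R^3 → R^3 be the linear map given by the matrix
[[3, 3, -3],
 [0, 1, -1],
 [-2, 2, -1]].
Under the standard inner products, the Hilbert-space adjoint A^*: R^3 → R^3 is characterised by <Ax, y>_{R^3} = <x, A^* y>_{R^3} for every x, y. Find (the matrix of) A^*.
A^* = A^T =
[[3, 0, -2],
 [3, 1, 2],
 [-3, -1, -1]]

For real matrices with standard dot products, the defining identity <Ax, y> = <x, A^* y> gives (Ax)^T y = x^T (A^*) y, i.e. x^T A^T y = x^T (A^*) y. Since this holds for all x, y, we must have A^* = A^T. Therefore
A^* =
[[3, 0, -2],
 [3, 1, 2],
 [-3, -1, -1]].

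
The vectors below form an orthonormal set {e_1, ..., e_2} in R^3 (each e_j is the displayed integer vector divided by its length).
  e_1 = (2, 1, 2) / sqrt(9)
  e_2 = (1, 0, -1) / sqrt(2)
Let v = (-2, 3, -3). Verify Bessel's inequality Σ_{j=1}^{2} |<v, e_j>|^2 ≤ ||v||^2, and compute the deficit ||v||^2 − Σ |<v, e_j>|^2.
Σ |<v, e_j>|^2 = 107/18; ||v||^2 = 22; deficit = 289/18

Write each e_j = u_j / sqrt(<u_j, u_j>) where u_j is the displayed integer vector. Then <v, e_j> = <v, u_j> / sqrt(<u_j, u_j>), so |<v, e_j>|^2 = <v, u_j>^2 / <u_j, u_j>.
Coefficients: <v, e_1> = -7/sqrt(9), <v, e_2> = 1/sqrt(2).
Square and sum: Σ |<v, e_j>|^2 = 107/18.
Compute ||v||^2 = v·v = 22.
Deficit = 22 − 107/18 = 289/18 ≥ 0, confirming Bessel's inequality. (The deficit equals ||v − Σ <v,e_j> e_j||^2, the squared distance from v to span{e_j}.)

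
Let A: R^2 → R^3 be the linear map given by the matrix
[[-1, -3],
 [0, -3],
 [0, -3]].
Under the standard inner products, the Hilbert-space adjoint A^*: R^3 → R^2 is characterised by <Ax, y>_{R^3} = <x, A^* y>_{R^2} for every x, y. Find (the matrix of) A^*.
A^* = A^T =
[[-1, 0, 0],
 [-3, -3, -3]]

For real matrices with standard dot products, the defining identity <Ax, y> = <x, A^* y> gives (Ax)^T y = x^T (A^*) y, i.e. x^T A^T y = x^T (A^*) y. Since this holds for all x, y, we must have A^* = A^T. Therefore
A^* =
[[-1, 0, 0],
 [-3, -3, -3]].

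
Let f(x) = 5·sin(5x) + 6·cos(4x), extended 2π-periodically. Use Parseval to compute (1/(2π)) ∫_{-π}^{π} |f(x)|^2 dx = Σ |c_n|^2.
Σ |c_n|^2 = 61/2

Expand |f|^2 and use orthogonality of {sin(nx), cos(mx)} on [-π, π]:
  ∫_{-π}^{π} sin(nx)^2 dx = π, ∫ cos(mx)^2 dx = π, and cross terms integrate to 0.
So ∫_{-π}^{π} f(x)^2 dx = 5^2 · π + 6^2 · π = (25 + 36)π.
Divide by 2π: (25 + 36)/2 = 61/2.
By Parseval, this equals Σ |c_n|^2.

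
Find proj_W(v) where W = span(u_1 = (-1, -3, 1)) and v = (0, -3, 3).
proj_W(v) = (-12/11, -36/11, 12/11)

Set up U = [u_1 | ... | u_1] ∈ R^(3×1). The projector onto W = col(U) is P = U (U^T U)^(-1) U^T.
Compute U^T U =
  [11],
and U^T v = (12).
Solve U^T U · c = U^T v for the coefficients: c = (12/11). The projection is proj_W(v) = U c.
Check: (v - proj_W(v)) · u_1 = 0  (should be 0).
Result: proj_W(v) = (-12/11, -36/11, 12/11).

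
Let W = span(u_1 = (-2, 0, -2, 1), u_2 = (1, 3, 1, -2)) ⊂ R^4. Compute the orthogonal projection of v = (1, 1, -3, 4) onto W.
proj_W(v) = (-19/11, -5/11, -19/11, 12/11)

Set up U = [u_1 | ... | u_2] ∈ R^(4×2). The projector onto W = col(U) is P = U (U^T U)^(-1) U^T.
Compute U^T U =
  [9, -6]
  [-6, 15],
and U^T v = (8, -7).
Solve U^T U · c = U^T v for the coefficients: c = (26/33, -5/33). The projection is proj_W(v) = U c.
Check: (v - proj_W(v)) · u_1 = 0  (should be 0).
Check: (v - proj_W(v)) · u_2 = 0  (should be 0).
Result: proj_W(v) = (-19/11, -5/11, -19/11, 12/11).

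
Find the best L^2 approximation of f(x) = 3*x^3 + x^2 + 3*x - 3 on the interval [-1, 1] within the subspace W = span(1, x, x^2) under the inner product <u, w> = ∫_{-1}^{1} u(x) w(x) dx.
g(x) = x^2 + 24*x/5 - 3

The best approximation g ∈ W is the orthogonal projection of f onto W. Writing g = a_0 + a_1 x + a_2 x^2, the coefficients solve the normal equations G · a = b where
  G_{ij} = <φ_i, φ_j> and b_i = <f, φ_i>, with φ_0 = 1, φ_1 = x, φ_2 = x^2.
G =
  [2, 0, 2/3]
  [0, 2/3, 0]
  [2/3, 0, 2/5],
b = (-16/3, 16/5, -8/5).
Solving gives a_0 = -3, a_1 = 24/5, a_2 = 1, so
  g(x) = x^2 + 24*x/5 - 3.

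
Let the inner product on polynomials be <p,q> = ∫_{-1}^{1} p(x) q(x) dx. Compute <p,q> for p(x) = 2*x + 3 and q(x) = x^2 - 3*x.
<p,q> = -2

Expand the product: p(x)·q(x) = 2*x^3 - 3*x^2 - 9*x.
∫_{-1}^{1} of each monomial x^k gives [2/(k+1) if k even, 0 if k odd]. Integrating term-by-term (or equivalently evaluating the antiderivative F(x) = x^4/2 - x^3 - 9*x^2/2 at the endpoints):
  F(1) − F(−1) = -5 − (-3) = -2.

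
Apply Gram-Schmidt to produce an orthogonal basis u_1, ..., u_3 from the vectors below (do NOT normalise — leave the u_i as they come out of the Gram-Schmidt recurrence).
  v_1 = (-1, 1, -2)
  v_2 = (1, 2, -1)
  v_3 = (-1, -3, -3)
Orthogonal basis:
  u_1 = (-1, 1, -2)
  u_2 = (3/2, 3/2, 0)
  u_3 = (5/3, -5/3, -5/3)

Apply the Gram-Schmidt recurrence
  u_1 = v_1
  u_i = v_i − Σ_{j<i} ((v_i · u_j) / (u_j · u_j)) · u_j.

Step by step this gives:
  u_1 = (-1, 1, -2)
  u_2 = (3/2, 3/2, 0)
  u_3 = (5/3, -5/3, -5/3)

Orthogonality check:
  u_2 · u_1 = 0 (should be 0)
  u_3 · u_1 = 0 (should be 0)
  u_3 · u_2 = 0 (should be 0)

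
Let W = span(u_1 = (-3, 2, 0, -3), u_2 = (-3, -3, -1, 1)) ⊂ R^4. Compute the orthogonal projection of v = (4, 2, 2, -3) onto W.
proj_W(v) = (729/220, 779/220, 23/20, -283/220)

Set up U = [u_1 | ... | u_2] ∈ R^(4×2). The projector onto W = col(U) is P = U (U^T U)^(-1) U^T.
Compute U^T U =
  [22, 0]
  [0, 20],
and U^T v = (1, -23).
Solve U^T U · c = U^T v for the coefficients: c = (1/22, -23/20). The projection is proj_W(v) = U c.
Check: (v - proj_W(v)) · u_1 = 0  (should be 0).
Check: (v - proj_W(v)) · u_2 = 0  (should be 0).
Result: proj_W(v) = (729/220, 779/220, 23/20, -283/220).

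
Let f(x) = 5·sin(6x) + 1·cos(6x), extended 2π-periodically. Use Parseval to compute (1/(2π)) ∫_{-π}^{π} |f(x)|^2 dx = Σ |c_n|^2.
Σ |c_n|^2 = 13

Expand |f|^2 and use orthogonality of {sin(nx), cos(mx)} on [-π, π]:
  ∫_{-π}^{π} sin(nx)^2 dx = π, ∫ cos(mx)^2 dx = π, and cross terms integrate to 0.
So ∫_{-π}^{π} f(x)^2 dx = 5^2 · π + 1^2 · π = (25 + 1)π.
Divide by 2π: (25 + 1)/2 = 13.
By Parseval, this equals Σ |c_n|^2.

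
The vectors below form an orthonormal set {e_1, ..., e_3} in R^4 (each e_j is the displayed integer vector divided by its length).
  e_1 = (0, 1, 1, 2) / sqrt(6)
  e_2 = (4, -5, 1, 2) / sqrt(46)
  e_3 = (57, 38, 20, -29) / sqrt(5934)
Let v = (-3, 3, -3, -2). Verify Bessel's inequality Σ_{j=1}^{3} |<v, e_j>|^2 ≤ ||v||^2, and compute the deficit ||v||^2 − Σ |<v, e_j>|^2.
Σ |<v, e_j>|^2 = 2441/86; ||v||^2 = 31; deficit = 225/86

Write each e_j = u_j / sqrt(<u_j, u_j>) where u_j is the displayed integer vector. Then <v, e_j> = <v, u_j> / sqrt(<u_j, u_j>), so |<v, e_j>|^2 = <v, u_j>^2 / <u_j, u_j>.
Coefficients: <v, e_1> = -4/sqrt(6), <v, e_2> = -34/sqrt(46), <v, e_3> = -59/sqrt(5934).
Square and sum: Σ |<v, e_j>|^2 = 2441/86.
Compute ||v||^2 = v·v = 31.
Deficit = 31 − 2441/86 = 225/86 ≥ 0, confirming Bessel's inequality. (The deficit equals ||v − Σ <v,e_j> e_j||^2, the squared distance from v to span{e_j}.)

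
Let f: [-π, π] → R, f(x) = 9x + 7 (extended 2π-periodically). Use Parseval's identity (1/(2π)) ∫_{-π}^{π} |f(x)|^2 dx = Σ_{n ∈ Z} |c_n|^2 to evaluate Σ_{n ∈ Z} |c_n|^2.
Σ |c_n|^2 = 27π^2 + 49

Expand and integrate term by term over [-π, π]:
  ∫ (9x)^2 dx = 81·(2π^3/3); ∫ 2·9·(7)·x dx = 0 (odd integrand); ∫ 7^2 dx = 49·2π.
So (1/(2π)) ∫_{-π}^{π} (9x + 7)^2 dx = 81π^2/3 + 49 = 27π^2 + 49.
Parseval ⇒ Σ |c_n|^2 = 27π^2 + 49.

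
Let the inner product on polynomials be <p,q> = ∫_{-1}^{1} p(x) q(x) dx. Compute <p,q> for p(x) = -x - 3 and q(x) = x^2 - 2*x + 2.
<p,q> = -38/3

Expand the product: p(x)·q(x) = -x^3 - x^2 + 4*x - 6.
∫_{-1}^{1} of each monomial x^k gives [2/(k+1) if k even, 0 if k odd]. Integrating term-by-term (or equivalently evaluating the antiderivative F(x) = -x^4/4 - x^3/3 + 2*x^2 - 6*x at the endpoints):
  F(1) − F(−1) = -55/12 − (97/12) = -38/3.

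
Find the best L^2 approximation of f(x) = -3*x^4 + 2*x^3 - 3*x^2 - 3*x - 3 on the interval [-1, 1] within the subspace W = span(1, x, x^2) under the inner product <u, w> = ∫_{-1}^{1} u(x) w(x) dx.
g(x) = -39*x^2/7 - 9*x/5 - 96/35

The best approximation g ∈ W is the orthogonal projection of f onto W. Writing g = a_0 + a_1 x + a_2 x^2, the coefficients solve the normal equations G · a = b where
  G_{ij} = <φ_i, φ_j> and b_i = <f, φ_i>, with φ_0 = 1, φ_1 = x, φ_2 = x^2.
G =
  [2, 0, 2/3]
  [0, 2/3, 0]
  [2/3, 0, 2/5],
b = (-46/5, -6/5, -142/35).
Solving gives a_0 = -96/35, a_1 = -9/5, a_2 = -39/7, so
  g(x) = -39*x^2/7 - 9*x/5 - 96/35.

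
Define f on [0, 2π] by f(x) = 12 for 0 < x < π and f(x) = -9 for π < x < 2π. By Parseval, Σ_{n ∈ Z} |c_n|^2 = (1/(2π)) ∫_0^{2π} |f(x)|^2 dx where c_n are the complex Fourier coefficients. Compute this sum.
Σ |c_n|^2 = 225/2

Parseval equates the L^2 energy of f (normalised by 1/(2π)) with the ℓ^2 sum of its Fourier coefficients: (1/(2π)) ∫_0^{2π} |f|^2 = Σ |c_n|^2.
Compute the left side: (1/(2π)) [∫_0^π 12^2 dx + ∫_π^{2π} (-9)^2 dx] = (1/(2π)) · (144π + 81π) = (144 + 81)/2 = 225/2.
So Σ_{n ∈ Z} |c_n|^2 = 225/2.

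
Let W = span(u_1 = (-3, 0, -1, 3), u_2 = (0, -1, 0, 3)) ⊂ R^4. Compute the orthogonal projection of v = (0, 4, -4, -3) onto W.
proj_W(v) = (-201/109, 202/109, -67/109, -405/109)

Set up U = [u_1 | ... | u_2] ∈ R^(4×2). The projector onto W = col(U) is P = U (U^T U)^(-1) U^T.
Compute U^T U =
  [19, 9]
  [9, 10],
and U^T v = (-5, -13).
Solve U^T U · c = U^T v for the coefficients: c = (67/109, -202/109). The projection is proj_W(v) = U c.
Check: (v - proj_W(v)) · u_1 = 0  (should be 0).
Check: (v - proj_W(v)) · u_2 = 0  (should be 0).
Result: proj_W(v) = (-201/109, 202/109, -67/109, -405/109).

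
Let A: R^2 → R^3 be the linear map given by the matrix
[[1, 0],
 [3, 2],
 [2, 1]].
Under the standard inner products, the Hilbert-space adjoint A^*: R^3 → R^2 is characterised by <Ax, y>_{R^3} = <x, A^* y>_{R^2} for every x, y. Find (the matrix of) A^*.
A^* = A^T =
[[1, 3, 2],
 [0, 2, 1]]

For real matrices with standard dot products, the defining identity <Ax, y> = <x, A^* y> gives (Ax)^T y = x^T (A^*) y, i.e. x^T A^T y = x^T (A^*) y. Since this holds for all x, y, we must have A^* = A^T. Therefore
A^* =
[[1, 3, 2],
 [0, 2, 1]].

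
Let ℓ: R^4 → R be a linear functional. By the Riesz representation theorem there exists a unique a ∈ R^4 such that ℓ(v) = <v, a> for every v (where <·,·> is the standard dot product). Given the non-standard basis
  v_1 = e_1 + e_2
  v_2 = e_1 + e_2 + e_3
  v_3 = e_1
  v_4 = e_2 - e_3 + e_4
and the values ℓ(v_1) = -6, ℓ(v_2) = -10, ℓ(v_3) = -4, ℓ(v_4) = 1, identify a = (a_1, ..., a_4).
a = (-4, -2, -4, -1)

Write a = (a_1, ..., a_4) in the standard basis. For each basis vector v_i, ℓ(v_i) = <v_i, a> is a linear equation in the a_j's. Collect the n equations into a matrix system V a = ℓ, where row i of V is v_i (expressed in the standard basis). Since V is invertible (lower-triangular with 1s on the diagonal, up to permutation), solve by back-substitution:
  V =
[[1, 1, 0, 0],
 [1, 1, 1, 0],
 [1, 0, 0, 0],
 [0, 1, -1, 1]]
  V a = (-6, -10, -4, 1)
Solving gives a = (-4, -2, -4, -1).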